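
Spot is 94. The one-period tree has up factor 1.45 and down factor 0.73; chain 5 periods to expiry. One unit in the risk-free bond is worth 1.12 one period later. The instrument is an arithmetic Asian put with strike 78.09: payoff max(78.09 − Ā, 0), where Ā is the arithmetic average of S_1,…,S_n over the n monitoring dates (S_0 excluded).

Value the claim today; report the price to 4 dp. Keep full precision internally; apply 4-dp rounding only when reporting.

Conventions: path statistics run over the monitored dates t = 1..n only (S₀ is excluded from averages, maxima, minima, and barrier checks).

Risk-neutral up-probability p* = (R−d)/(u−d) = (1.12−0.73)/(1.45−0.73) = 0.5417; the claim prices as the p*-weighted sum of path payoffs discounted by R^5.
Enumerate all 2^5 = 32 price paths (U = up ×1.45, D = down ×0.73); each path with k up-moves has probability p*^k·(1−p*)^(5−k).
DDDDD: Ā=40.2923, payoff=37.7977, prob=0.020226
UDDDD: Ā=80.0326, payoff=0.0000, prob=0.023903
DUDDD: Ā=66.4966, payoff=11.5934, prob=0.023903
UUDDD: Ā=132.0823, payoff=0.0000, prob=0.028249
DDUDD: Ā=56.6153, payoff=21.4747, prob=0.023903
UDUDD: Ā=112.4551, payoff=0.0000, prob=0.028249
DUUDD: Ā=98.9191, payoff=0.0000, prob=0.028249
UUUDD: Ā=196.4832, payoff=0.0000, prob=0.033386
DDDUD: Ā=49.4020, payoff=28.6880, prob=0.023903
UDDUD: Ā=98.1273, payoff=0.0000, prob=0.028249
DUDUD: Ā=84.5913, payoff=0.0000, prob=0.028249
UUDUD: Ā=168.0238, payoff=0.0000, prob=0.033386
DDUUD: Ā=74.7100, payoff=3.3800, prob=0.028249
UDUUD: Ā=148.3966, payoff=0.0000, prob=0.033386
DUUUD: Ā=134.8606, payoff=0.0000, prob=0.033386
UUUUD: Ā=267.8737, payoff=0.0000, prob=0.039456
DDDDU: Ā=44.1363, payoff=33.9537, prob=0.023903
UDDDU: Ā=87.6679, payoff=0.0000, prob=0.028249
DUDDU: Ā=74.1319, payoff=3.9581, prob=0.028249
UUDDU: Ā=147.2484, payoff=0.0000, prob=0.033386
DDUDU: Ā=64.2507, payoff=13.8393, prob=0.028249
UDUDU: Ā=127.6212, payoff=0.0000, prob=0.033386
DUUDU: Ā=114.0852, payoff=0.0000, prob=0.033386
UUUDU: Ā=226.6075, payoff=0.0000, prob=0.039456
DDDUU: Ā=57.0373, payoff=21.0527, prob=0.028249
UDDUU: Ā=113.2933, payoff=0.0000, prob=0.033386
DUDUU: Ā=99.7573, payoff=0.0000, prob=0.033386
UUDUU: Ā=198.1481, payoff=0.0000, prob=0.039456
DDUUU: Ā=89.8760, payoff=0.0000, prob=0.033386
UDUUU: Ā=178.5209, payoff=0.0000, prob=0.039456
DUUUU: Ā=164.9849, payoff=0.0000, prob=0.039456
UUUUU: Ā=327.7097, payoff=0.0000, prob=0.046629
Price = Σ prob·payoff / R^5 = 4.245245 / 1.762342 = 2.4089

price = 2.4089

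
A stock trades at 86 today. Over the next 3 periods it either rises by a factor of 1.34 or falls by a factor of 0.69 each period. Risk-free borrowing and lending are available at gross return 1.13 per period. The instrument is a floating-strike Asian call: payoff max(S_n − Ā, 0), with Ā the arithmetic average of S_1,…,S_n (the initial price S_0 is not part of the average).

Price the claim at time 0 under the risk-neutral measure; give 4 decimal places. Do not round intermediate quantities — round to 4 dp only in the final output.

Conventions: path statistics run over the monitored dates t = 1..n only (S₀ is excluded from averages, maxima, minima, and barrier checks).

price = 13.6530

Set p* = 0.6769 (from d < R < u); the path-dependent value is the discounted p*-expectation over all price paths.
Enumerate all 2^3 = 8 price paths (U = up ×1.34, D = down ×0.69); each path with k up-moves has probability p*^k·(1−p*)^(3−k).
DDD: Ā=42.8455, payoff=0.0000, prob=0.033722
UDD: Ā=83.2071, payoff=0.0000, prob=0.070656
DUD: Ā=64.5738, payoff=0.0000, prob=0.070656
UUD: Ā=125.4042, payoff=0.0000, prob=0.148042
DDU: Ā=51.7168, payoff=3.1490, prob=0.070656
UDU: Ā=100.4355, payoff=6.1154, prob=0.148042
DUU: Ā=81.8022, payoff=24.7487, prob=0.148042
UUU: Ā=158.8622, payoff=48.0628, prob=0.310183
Price = Σ prob·payoff / R^3 = 19.699931 / 1.442897 = 13.6530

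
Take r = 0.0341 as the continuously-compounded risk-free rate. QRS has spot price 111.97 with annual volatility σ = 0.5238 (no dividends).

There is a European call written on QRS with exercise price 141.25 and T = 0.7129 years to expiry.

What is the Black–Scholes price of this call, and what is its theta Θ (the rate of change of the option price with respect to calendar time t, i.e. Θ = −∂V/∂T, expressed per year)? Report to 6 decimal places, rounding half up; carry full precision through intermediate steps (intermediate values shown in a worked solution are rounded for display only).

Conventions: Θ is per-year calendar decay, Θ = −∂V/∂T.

price = 11.242337
Θ = -14.582462

σ√T = 0.5238·√0.7129 = 0.442262
d₁ = (ln(S/K) + (r+σ²/2)T) / (σ√T) = (ln(111.97/141.25) + (0.0341+0.5238²/2)·0.7129) / 0.442262 = (-0.232300 + 0.122108) / 0.442262 = -0.249157
d₂ = d₁ − σ√T = -0.249157 − 0.442262 = -0.691419
e^{−rT} = 0.975983
N(d₁) = 0.401620,  N(d₂) = 0.244651
Call price V = S·N(d₁) − K·e^{−rT}·N(d₂) = 44.969368 − 33.727031 = 11.242337
φ(d₁) = (1/√(2π))·e^{−d₁²/2} = 0.386750
Θ = −S·φ(d₁)·σ/(2√T) − r·K·e^{−rT}·N(d₂) = −13.432370 − 1.150092 = -14.582462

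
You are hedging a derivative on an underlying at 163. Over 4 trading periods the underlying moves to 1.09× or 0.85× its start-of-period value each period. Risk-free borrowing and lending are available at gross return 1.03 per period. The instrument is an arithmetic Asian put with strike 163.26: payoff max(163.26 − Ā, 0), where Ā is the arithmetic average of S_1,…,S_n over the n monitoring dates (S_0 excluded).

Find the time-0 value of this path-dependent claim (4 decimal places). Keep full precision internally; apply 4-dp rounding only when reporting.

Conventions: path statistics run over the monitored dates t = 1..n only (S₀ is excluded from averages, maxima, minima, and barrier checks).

price = 4.8946

Set p* = 0.7500 (from d < R < u); the path-dependent value is the discounted p*-expectation over all price paths.
Enumerate all 2^4 = 16 price paths (U = up ×1.09, D = down ×0.85); each path with k up-moves has probability p*^k·(1−p*)^(4−k).
DDDD: Ā=110.3767, payoff=52.8833, prob=0.003906
UDDD: Ā=141.5419, payoff=21.7181, prob=0.011719
DUDD: Ā=131.7619, payoff=31.4981, prob=0.011719
UUDD: Ā=168.9653, payoff=0.0000, prob=0.035156
DDUD: Ā=123.4489, payoff=39.8111, prob=0.011719
UDUD: Ā=158.3051, payoff=4.9549, prob=0.035156
DUUD: Ā=148.5251, payoff=14.7349, prob=0.035156
UUUD: Ā=190.4616, payoff=0.0000, prob=0.105469
DDDU: Ā=116.3829, payoff=46.8771, prob=0.011719
UDDU: Ā=149.2439, payoff=14.0161, prob=0.035156
DUDU: Ā=139.4639, payoff=23.7961, prob=0.035156
UUDU: Ā=178.8420, payoff=0.0000, prob=0.105469
DDUU: Ā=131.1509, payoff=32.1091, prob=0.035156
UDUU: Ā=168.1818, payoff=0.0000, prob=0.105469
DUUU: Ā=158.4018, payoff=4.8582, prob=0.105469
UUUU: Ā=203.1270, payoff=0.0000, prob=0.316406
Price = Σ prob·payoff / R^4 = 5.508863 / 1.125509 = 4.8946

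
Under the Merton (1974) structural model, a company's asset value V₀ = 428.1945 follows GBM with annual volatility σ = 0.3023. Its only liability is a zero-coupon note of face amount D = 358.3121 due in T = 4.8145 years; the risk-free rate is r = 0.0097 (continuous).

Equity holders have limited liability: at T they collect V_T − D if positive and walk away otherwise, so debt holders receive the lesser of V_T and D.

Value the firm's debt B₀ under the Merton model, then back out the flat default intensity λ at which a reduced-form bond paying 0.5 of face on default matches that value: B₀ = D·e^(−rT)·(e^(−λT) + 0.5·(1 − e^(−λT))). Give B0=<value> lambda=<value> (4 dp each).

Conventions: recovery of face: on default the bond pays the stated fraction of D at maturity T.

B0=279.5554 lambda=0.0943

Work the structural quantities from V₀ = 428.1945 against face 358.3121:
d₁ = [ln(V₀/D) + (r + σ²/2)T] / (σ√T)
   = [ln(428.1945/358.3121) + (0.0097 + 0.5·0.3023²)·4.8145] / (0.3023·√4.8145)
   = [0.178173 + 0.266688] / 0.663306 = 0.670673
d₂ = d₁ − σ√T = 0.670673 − 0.663306 = 0.007367
N(d₁) = 0.748785,  N(d₂) = 0.502939,  e^(−rT) = 0.954373
E₀ = V₀·N(d₁) − D·e^(−rT)·N(d₂)
   = 428.1945·0.748785 − 358.3121·0.954373·0.502939 = 148.639094
B₀ = V₀ − E₀ = 428.1945 − 148.639094 = 279.555406
e^(−λT) = (B₀·e^(rT)/D − 0.5)/(1 − 0.5) = (279.5554·1.047808/358.3121 − 0.5)/0.5 = 0.63500182
λ = −ln(0.63500182)/4.8145 = 0.094325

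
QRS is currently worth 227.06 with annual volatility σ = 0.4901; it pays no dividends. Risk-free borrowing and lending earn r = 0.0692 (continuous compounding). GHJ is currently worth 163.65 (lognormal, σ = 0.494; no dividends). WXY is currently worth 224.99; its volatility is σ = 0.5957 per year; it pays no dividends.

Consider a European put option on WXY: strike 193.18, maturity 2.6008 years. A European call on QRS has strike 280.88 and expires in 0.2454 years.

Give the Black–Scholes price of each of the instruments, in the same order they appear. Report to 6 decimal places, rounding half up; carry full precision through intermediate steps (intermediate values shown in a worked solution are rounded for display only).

price(WXY put K=193.18) = 43.336394
price(QRS call K=280.88) = 7.197109

[WXY put K=193.18]
σ√T = 0.5957·√2.6008 = 0.960685
d₁ = (ln(S/K) + (r+σ²/2)T) / (σ√T) = (ln(224.99/193.18) + (0.0692+0.5957²/2)·2.6008) / 0.960685 = (0.152434 + 0.641433) / 0.960685 = 0.826355
d₂ = d₁ − σ√T = 0.826355 − 0.960685 = -0.134330
e^{−rT} = 0.835291
N(−d₁) = 0.204301,  N(−d₂) = 0.553429
price = K·e^{−rT}·N(−d₂) − S·N(−d₁) = 89.302165 − 45.965771 = 43.336394
[QRS call K=280.88]
σ√T = 0.4901·√0.2454 = 0.242785
d₁ = (ln(S/K) + (r+σ²/2)T) / (σ√T) = (ln(227.06/280.88) + (0.0692+0.4901²/2)·0.2454) / 0.242785 = (-0.212713 + 0.046454) / 0.242785 = -0.684800
d₂ = d₁ − σ√T = -0.684800 − 0.242785 = -0.927585
e^{−rT} = 0.983162
N(d₁) = 0.246735,  N(d₂) = 0.176811
price = S·N(d₁) − K·e^{−rT}·N(d₂) = 56.023653 − 48.826544 = 7.197109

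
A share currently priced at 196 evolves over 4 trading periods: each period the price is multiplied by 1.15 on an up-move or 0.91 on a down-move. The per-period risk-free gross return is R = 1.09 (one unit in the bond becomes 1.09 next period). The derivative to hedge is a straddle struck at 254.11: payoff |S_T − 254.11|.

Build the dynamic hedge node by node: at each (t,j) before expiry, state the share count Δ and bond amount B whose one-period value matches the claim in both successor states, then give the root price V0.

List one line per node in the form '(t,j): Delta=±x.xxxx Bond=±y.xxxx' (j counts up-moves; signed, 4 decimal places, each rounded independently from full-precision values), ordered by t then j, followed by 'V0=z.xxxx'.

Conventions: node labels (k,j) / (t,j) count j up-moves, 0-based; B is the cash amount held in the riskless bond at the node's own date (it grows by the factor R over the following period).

No-arbitrage ⇒ martingale measure with p* = (R−d)/(u−d) = 0.7500.
Expiry values: V(4,0)=119.7031, V(4,1)=84.2551, V(4,2)=39.4582, V(4,3)=17.1533, V(4,4)=88.6952
(3,0): S=147.6999. Δ = (V_up−V_dn)/(S_up−S_dn) = (84.2551−119.7031)/(169.8549−134.4069) = -1.0000. V = [p*·84.2551 + (1−p*)·119.7031]/1.09 = 85.4285. B = V − Δ·S = 233.1284.
(3,1): S=186.6537. Δ = (V_up−V_dn)/(S_up−S_dn) = (39.4582−84.2551)/(214.6518−169.8549) = -1.0000. V = [p*·39.4582 + (1−p*)·84.2551]/1.09 = 46.4747. B = V − Δ·S = 233.1284.
(3,2): S=235.8811. Δ = (V_up−V_dn)/(S_up−S_dn) = (17.1533−39.4582)/(271.2633−214.6518) = -0.3940. V = [p*·17.1533 + (1−p*)·39.4582]/1.09 = 20.8528. B = V − Δ·S = 113.7900.
(3,3): S=298.0915. Δ = (V_up−V_dn)/(S_up−S_dn) = (88.6952−17.1533)/(342.8052−271.2633) = 1.0000. V = [p*·88.6952 + (1−p*)·17.1533]/1.09 = 64.9631. B = V − Δ·S = -233.1284.
(2,0): S=162.3076. Δ = (V_up−V_dn)/(S_up−S_dn) = (46.4747−85.4285)/(186.6537−147.6999) = -1.0000. V = [p*·46.4747 + (1−p*)·85.4285]/1.09 = 51.5717. B = V − Δ·S = 213.8793.
(2,1): S=205.1140. Δ = (V_up−V_dn)/(S_up−S_dn) = (20.8528−46.4747)/(235.8811−186.6537) = -0.5205. V = [p*·20.8528 + (1−p*)·46.4747]/1.09 = 25.0076. B = V − Δ·S = 131.7657.
(2,2): S=259.2100. Δ = (V_up−V_dn)/(S_up−S_dn) = (64.9631−20.8528)/(298.0915−235.8811) = 0.7091. V = [p*·64.9631 + (1−p*)·20.8528]/1.09 = 49.4821. B = V − Δ·S = -134.3109.
(1,0): S=178.3600. Δ = (V_up−V_dn)/(S_up−S_dn) = (25.0076−51.5717)/(205.1140−162.3076) = -0.6206. V = [p*·25.0076 + (1−p*)·51.5717]/1.09 = 29.0354. B = V − Δ·S = 139.7193.
(1,1): S=225.4000. Δ = (V_up−V_dn)/(S_up−S_dn) = (49.4821−25.0076)/(259.2100−205.1140) = 0.4524. V = [p*·49.4821 + (1−p*)·25.0076]/1.09 = 39.7830. B = V − Δ·S = -62.1942.
(0,0): S=196.0000. Δ = (V_up−V_dn)/(S_up−S_dn) = (39.7830−29.0354)/(225.4000−178.3600) = 0.2285. V = [p*·39.7830 + (1−p*)·29.0354]/1.09 = 34.0331. B = V − Δ·S = -10.7485.
Sanity check at the root: Δ(0,0)·S0 + B(0,0) reproduces V0 = 34.0331.

(0,0): Delta=0.2285 Bond=-10.7485
(1,0): Delta=-0.6206 Bond=139.7193
(1,1): Delta=0.4524 Bond=-62.1942
(2,0): Delta=-1.0000 Bond=213.8793
(2,1): Delta=-0.5205 Bond=131.7657
(2,2): Delta=0.7091 Bond=-134.3109
(3,0): Delta=-1.0000 Bond=233.1284
(3,1): Delta=-1.0000 Bond=233.1284
(3,2): Delta=-0.3940 Bond=113.7900
(3,3): Delta=1.0000 Bond=-233.1284
V0=34.0331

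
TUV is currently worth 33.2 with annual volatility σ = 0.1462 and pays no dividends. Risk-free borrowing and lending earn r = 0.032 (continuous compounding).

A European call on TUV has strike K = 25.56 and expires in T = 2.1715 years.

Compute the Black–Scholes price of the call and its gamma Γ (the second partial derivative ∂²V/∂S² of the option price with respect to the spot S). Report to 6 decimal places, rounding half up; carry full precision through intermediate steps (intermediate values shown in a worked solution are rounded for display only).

σ√T = 0.1462·√2.1715 = 0.215440
d₁ = (ln(S/K) + (r+σ²/2)T) / (σ√T) = (ln(33.2/25.56) + (0.032+0.1462²/2)·2.1715) / 0.215440 = (0.261521 + 0.092695) / 0.215440 = 1.644150
d₂ = d₁ − σ√T = 1.644150 − 0.215440 = 1.428710
e^{−rT} = 0.932871
N(d₁) = 0.949927,  N(d₂) = 0.923456
Call price V = S·N(d₁) − K·e^{−rT}·N(d₂) = 31.537591 − 22.019066 = 9.518525
φ(d₁) = (1/√(2π))·e^{−d₁²/2} = 0.103255
Γ = φ(d₁) / (S·σ·√T) = 0.014436

price = 9.518525
Γ = 0.014436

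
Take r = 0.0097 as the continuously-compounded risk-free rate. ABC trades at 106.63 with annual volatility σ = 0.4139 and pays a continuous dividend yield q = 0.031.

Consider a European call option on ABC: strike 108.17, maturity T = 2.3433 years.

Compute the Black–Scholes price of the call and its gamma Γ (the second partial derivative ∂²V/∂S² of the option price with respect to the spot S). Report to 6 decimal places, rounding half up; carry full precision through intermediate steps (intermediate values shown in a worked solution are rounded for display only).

price = 22.305303
Γ = 0.005365

σ√T = 0.4139·√2.3433 = 0.633592
d₁ = (ln(S/K) + (r−q+σ²/2)T) / (σ√T) = (ln(106.63/108.17) + (0.0097−0.031+0.4139²/2)·2.3433) / 0.633592 = (-0.014339 + 0.150807) / 0.633592 = 0.215387
d₂ = d₁ − σ√T = 0.215387 − 0.633592 = -0.418204
e^{−rT} = 0.977526
e^{−qT} = 0.929933
N(d₁) = 0.585267,  N(d₂) = 0.337899
Call price V = S·e^{−qT}·N(d₁) − K·e^{−rT}·N(d₂) = 58.034410 − 35.729106 = 22.305303
φ(d₁) = (1/√(2π))·e^{−d₁²/2} = 0.389795
Γ = e^{−qT}·φ(d₁) / (S·σ·√T) = 0.005365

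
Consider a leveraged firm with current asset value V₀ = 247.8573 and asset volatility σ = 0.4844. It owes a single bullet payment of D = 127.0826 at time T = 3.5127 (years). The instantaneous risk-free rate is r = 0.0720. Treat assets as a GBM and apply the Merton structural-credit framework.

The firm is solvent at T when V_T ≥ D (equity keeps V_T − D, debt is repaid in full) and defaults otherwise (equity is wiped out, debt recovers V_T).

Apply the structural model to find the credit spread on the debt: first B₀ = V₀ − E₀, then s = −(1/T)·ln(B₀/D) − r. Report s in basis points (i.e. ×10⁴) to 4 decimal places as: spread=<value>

With assets at 247.8573 and a single debt payment of 127.0826 at 3.5127 years:
d₁ = [ln(V₀/D) + (r + σ²/2)T] / (σ√T)
   = [ln(247.8573/127.0826) + (0.0720 + 0.5·0.4844²)·3.5127] / (0.4844·√3.5127)
   = [0.668016 + 0.665030] / 0.907872 = 1.468319
d₂ = d₁ − σ√T = 1.468319 − 0.907872 = 0.560447
N(d₁) = 0.928991,  N(d₂) = 0.712413,  e^(−rT) = 0.776534
E₀ = V₀·N(d₁) − D·e^(−rT)·N(d₂)
   = 247.8573·0.928991 − 127.0826·0.776534·0.712413 = 159.953516
B₀ = V₀ − E₀ = 247.8573 − 159.953516 = 87.903784
spread = −(1/T)·ln(B₀/D) − r = −(1/3.5127)·ln(87.903784/127.0826) − 0.0720 = 0.03293194
in basis points: 0.03293194 × 10⁴ = 329.3194 bp

spread=329.3194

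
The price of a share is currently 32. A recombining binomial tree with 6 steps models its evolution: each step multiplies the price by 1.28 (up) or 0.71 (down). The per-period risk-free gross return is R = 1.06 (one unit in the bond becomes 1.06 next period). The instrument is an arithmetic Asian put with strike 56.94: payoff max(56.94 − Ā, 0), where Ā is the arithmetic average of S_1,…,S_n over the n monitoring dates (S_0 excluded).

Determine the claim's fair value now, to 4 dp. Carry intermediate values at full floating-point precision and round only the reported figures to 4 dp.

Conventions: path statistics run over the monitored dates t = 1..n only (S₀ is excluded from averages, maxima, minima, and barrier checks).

price = 13.9053

No-arbitrage gives p* = (R−d)/(u−d) = 0.6140: enumerate every path, weight its payoff by its p*-probability, and discount by R^6.
Enumerate all 2^6 = 64 price paths (U = up ×1.28, D = down ×0.71); each path with k up-moves has probability p*^k·(1−p*)^(6−k).
DDDDDD: Ā=11.3848, payoff=45.5552, prob=0.003306
UDDDDD: Ā=20.5247, payoff=36.4153, prob=0.005259
DUDDDD: Ā=17.4847, payoff=39.4553, prob=0.005259
UUDDDD: Ā=31.5217, payoff=25.4183, prob=0.008367
DDUDDD: Ā=15.3263, payoff=41.6137, prob=0.005259
UDUDDD: Ā=27.6305, payoff=29.3095, prob=0.008367
DUUDDD: Ā=24.5905, payoff=32.3495, prob=0.008367
UUUDDD: Ā=44.3323, payoff=12.6077, prob=0.013311
DDDUDD: Ā=13.7939, payoff=43.1461, prob=0.005259
UDDUDD: Ā=24.8678, payoff=32.0722, prob=0.008367
DUDUDD: Ā=21.8278, payoff=35.1122, prob=0.008367
UUDUDD: Ā=39.3515, payoff=17.5885, prob=0.013311
DDUUDD: Ā=19.6694, payoff=37.2706, prob=0.008367
UDUUDD: Ā=35.4603, payoff=21.4797, prob=0.013311
DUUUDD: Ā=32.4203, payoff=24.5197, prob=0.013311
UUUUDD: Ā=58.4479, payoff=0.0000, prob=0.021177
DDDDUD: Ā=12.7058, payoff=44.2342, prob=0.005259
UDDDUD: Ā=22.9062, payoff=34.0338, prob=0.008367
DUDDUD: Ā=19.8662, payoff=37.0738, prob=0.008367
UUDDUD: Ā=35.8152, payoff=21.1248, prob=0.013311
DDUDUD: Ā=17.7078, payoff=39.2322, prob=0.008367
UDUDUD: Ā=31.9240, payoff=25.0160, prob=0.013311
DUUDUD: Ā=28.8840, payoff=28.0560, prob=0.013311
UUUDUD: Ā=52.0726, payoff=4.8674, prob=0.021177
DDDUUD: Ā=16.1754, payoff=40.7646, prob=0.008367
UDDUUD: Ā=29.1612, payoff=27.7788, prob=0.013311
DUDUUD: Ā=26.1212, payoff=30.8188, prob=0.013311
UUDUUD: Ā=47.0918, payoff=9.8482, prob=0.021177
DDUUUD: Ā=23.9628, payoff=32.9772, prob=0.013311
UDUUUD: Ā=43.2006, payoff=13.7394, prob=0.021177
DUUUUD: Ā=40.1606, payoff=16.7794, prob=0.021177
UUUUUD: Ā=72.4022, payoff=0.0000, prob=0.033691
DDDDDU: Ā=11.9333, payoff=45.0067, prob=0.005259
UDDDDU: Ā=21.5135, payoff=35.4265, prob=0.008367
DUDDDU: Ā=18.4735, payoff=38.4665, prob=0.008367
UUDDDU: Ā=33.3044, payoff=23.6356, prob=0.013311
DDUDDU: Ā=16.3151, payoff=40.6249, prob=0.008367
UDUDDU: Ā=29.4132, payoff=27.5268, prob=0.013311
DUUDDU: Ā=26.3732, payoff=30.5668, prob=0.013311
UUUDDU: Ā=47.5461, payoff=9.3939, prob=0.021177
DDDUDU: Ā=14.7827, payoff=42.1573, prob=0.008367
UDDUDU: Ā=26.6505, payoff=30.2895, prob=0.013311
DUDUDU: Ā=23.6105, payoff=33.3295, prob=0.013311
UUDUDU: Ā=42.5653, payoff=14.3747, prob=0.021177
DDUUDU: Ā=21.4521, payoff=35.4879, prob=0.013311
UDUUDU: Ā=38.6741, payoff=18.2659, prob=0.021177
DUUUDU: Ā=35.6341, payoff=21.3059, prob=0.021177
UUUUDU: Ā=64.2418, payoff=0.0000, prob=0.033691
DDDDUU: Ā=13.6946, payoff=43.2454, prob=0.008367
UDDDUU: Ā=24.6889, payoff=32.2511, prob=0.013311
DUDDUU: Ā=21.6489, payoff=35.2911, prob=0.013311
UUDDUU: Ā=39.0290, payoff=17.9110, prob=0.021177
DDUDUU: Ā=19.4905, payoff=37.4495, prob=0.013311
UDUDUU: Ā=35.1378, payoff=21.8022, prob=0.021177
DUUDUU: Ā=32.0978, payoff=24.8422, prob=0.021177
UUUDUU: Ā=57.8665, payoff=0.0000, prob=0.033691
DDDUUU: Ā=17.9580, payoff=38.9820, prob=0.013311
UDDUUU: Ā=32.3751, payoff=24.5649, prob=0.021177
DUDUUU: Ā=29.3351, payoff=27.6049, prob=0.021177
UUDUUU: Ā=52.8857, payoff=4.0543, prob=0.033691
DDUUUU: Ā=27.1767, payoff=29.7633, prob=0.021177
UDUUUU: Ā=48.9945, payoff=7.9455, prob=0.033691
DUUUUU: Ā=45.9545, payoff=10.9855, prob=0.033691
UUUUUU: Ā=82.8476, payoff=0.0000, prob=0.053599
Price = Σ prob·payoff / R^6 = 19.724920 / 1.418519 = 13.9053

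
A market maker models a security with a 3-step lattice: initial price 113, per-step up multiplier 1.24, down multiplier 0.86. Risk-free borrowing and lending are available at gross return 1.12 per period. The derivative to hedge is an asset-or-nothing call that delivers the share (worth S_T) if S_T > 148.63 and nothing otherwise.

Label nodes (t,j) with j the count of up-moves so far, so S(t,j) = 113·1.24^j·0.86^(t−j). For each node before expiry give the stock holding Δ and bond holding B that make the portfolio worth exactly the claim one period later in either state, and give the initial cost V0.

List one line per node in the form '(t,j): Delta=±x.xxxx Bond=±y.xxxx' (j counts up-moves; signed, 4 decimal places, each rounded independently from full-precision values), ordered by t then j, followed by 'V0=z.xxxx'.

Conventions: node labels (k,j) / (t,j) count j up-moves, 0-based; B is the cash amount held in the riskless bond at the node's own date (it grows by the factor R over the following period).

Since d<R<u, set p* = (R−d)/(u−d) = 0.6842; price each node as the discounted p*-expectation of its children.
Expiry values: V(3,0)=0.0000, V(3,1)=0.0000, V(3,2)=149.4240, V(3,3)=215.4485
Node (2,0) S=83.5748: V=(p*·0.0000+(1−p*)·0.0000)/1.12=0.0000; Δ=(0.0000−0.0000)/(103.6328−71.8743)=0.0000; B=V−Δ·S=0.0000
Node (2,1) S=120.5032: V=(p*·149.4240+(1−p*)·0.0000)/1.12=91.2834; Δ=(149.4240−0.0000)/(149.4240−103.6328)=3.2632; B=V−Δ·S=-301.9375
Node (2,2) S=173.7488: V=(p*·215.4485+(1−p*)·149.4240)/1.12=173.7488; Δ=(215.4485−149.4240)/(215.4485−149.4240)=1.0000; B=V−Δ·S=0.0000
Node (1,0) S=97.1800: V=(p*·91.2834+(1−p*)·0.0000)/1.12=55.7653; Δ=(91.2834−0.0000)/(120.5032−83.5748)=2.4719; B=V−Δ·S=-184.4543
Node (1,1) S=140.1200: V=(p*·173.7488+(1−p*)·91.2834)/1.12=131.8813; Δ=(173.7488−91.2834)/(173.7488−120.5032)=1.5488; B=V−Δ·S=-85.1328
Node (0,0) S=113.0000: V=(p*·131.8813+(1−p*)·55.7653)/1.12=96.2899; Δ=(131.8813−55.7653)/(140.1200−97.1800)=1.7726; B=V−Δ·S=-104.0156
Sanity check at the root: Δ(0,0)·S0 + B(0,0) reproduces V0 = 96.2899.

(0,0): Delta=1.7726 Bond=-104.0156
(1,0): Delta=2.4719 Bond=-184.4543
(1,1): Delta=1.5488 Bond=-85.1328
(2,0): Delta=0.0000 Bond=0.0000
(2,1): Delta=3.2632 Bond=-301.9375
(2,2): Delta=1.0000 Bond=0.0000
V0=96.2899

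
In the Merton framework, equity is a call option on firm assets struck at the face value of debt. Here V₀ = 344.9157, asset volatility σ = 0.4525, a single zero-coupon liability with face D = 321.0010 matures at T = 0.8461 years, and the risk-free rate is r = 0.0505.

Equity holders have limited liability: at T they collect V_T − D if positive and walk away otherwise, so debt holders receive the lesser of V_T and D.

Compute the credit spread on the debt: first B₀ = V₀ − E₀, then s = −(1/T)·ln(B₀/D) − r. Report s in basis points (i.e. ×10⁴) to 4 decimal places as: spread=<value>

Work the structural quantities from V₀ = 344.9157 against face 321.0010:
d₁ = [ln(V₀/D) + (r + σ²/2)T] / (σ√T)
   = [ln(344.9157/321.0010) + (0.0505 + 0.5·0.4525²)·0.8461] / (0.4525·√0.8461)
   = [0.071856 + 0.129350] / 0.416226 = 0.483405
d₂ = d₁ − σ√T = 0.483405 − 0.416226 = 0.067179
N(d₁) = 0.685596,  N(d₂) = 0.526780,  e^(−rT) = 0.958172
E₀ = V₀·N(d₁) − D·e^(−rT)·N(d₂)
   = 344.9157·0.685596 − 321.0010·0.958172·0.526780 = 74.448784
B₀ = V₀ − E₀ = 344.9157 − 74.448784 = 270.466916
spread = −(1/T)·ln(B₀/D) − r = −(1/0.8461)·ln(270.466916/321.0010) − 0.0505 = 0.15195179
in basis points: 0.15195179 × 10⁴ = 1519.5179 bp

spread=1519.5179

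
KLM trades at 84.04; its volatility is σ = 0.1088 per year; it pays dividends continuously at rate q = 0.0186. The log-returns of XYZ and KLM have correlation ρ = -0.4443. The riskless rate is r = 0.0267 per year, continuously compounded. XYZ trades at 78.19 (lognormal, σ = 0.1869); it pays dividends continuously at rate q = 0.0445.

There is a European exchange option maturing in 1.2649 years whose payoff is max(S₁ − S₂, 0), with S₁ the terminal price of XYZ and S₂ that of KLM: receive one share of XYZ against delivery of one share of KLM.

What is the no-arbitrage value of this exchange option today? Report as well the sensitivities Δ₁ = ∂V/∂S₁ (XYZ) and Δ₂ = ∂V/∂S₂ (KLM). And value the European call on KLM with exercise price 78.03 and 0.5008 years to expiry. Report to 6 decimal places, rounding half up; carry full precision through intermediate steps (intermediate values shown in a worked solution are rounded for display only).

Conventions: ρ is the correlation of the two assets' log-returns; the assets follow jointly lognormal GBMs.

exchange price = 5.377830
Δ1 = 0.389177
Δ2 = -0.298095
price(KLM call K=78.03) = 6.764788

σ_eff = √(σ₁² + σ₂² − 2ρσ₁σ₂) = √(0.1869² + 0.1088² − 2·-0.4443·0.1869·0.1088) = 0.254634
d₁ = (ln(S₁/S₂) + (q₂ − q₁ + σ_eff²/2)T) / (σ_eff√T) = (ln(78.19/84.04) + (0.0186 − 0.0445 + 0.032419)·1.2649) / 0.286381 = -0.223146
d₂ = d₁ − σ_eff√T = -0.223146 − 0.286381 = -0.509528
N(d₁) = 0.411711,  N(d₂) = 0.305191
V = S₁·e^{−q₁T}·N(d₁) − S₂·e^{−q₂T}·N(d₂) = 30.429715 − 25.051884 = 5.377830
Δ₁ = e^{−q₁T}·N(d₁) = 0.389177;  Δ₂ = −e^{−q₂T}·N(d₂) = -0.298095
[vanilla: KLM call K=78.03]
σ√T = 0.1088·√0.5008 = 0.076995
d₁ = (ln(S/K) + (r−q+σ²/2)T) / (σ√T) = (ln(84.04/78.03) + (0.0267−0.0186+0.1088²/2)·0.5008) / 0.076995 = (0.074200 + 0.007021) / 0.076995 = 1.054878
d₂ = d₁ − σ√T = 1.054878 − 0.076995 = 0.977884
e^{−rT} = 0.986718
e^{−qT} = 0.990728
N(d₁) = 0.854260,  N(d₂) = 0.835934
price = S·e^{−qT}·N(d₁) − K·e^{−rT}·N(d₂) = 71.126341 − 64.361553 = 6.764788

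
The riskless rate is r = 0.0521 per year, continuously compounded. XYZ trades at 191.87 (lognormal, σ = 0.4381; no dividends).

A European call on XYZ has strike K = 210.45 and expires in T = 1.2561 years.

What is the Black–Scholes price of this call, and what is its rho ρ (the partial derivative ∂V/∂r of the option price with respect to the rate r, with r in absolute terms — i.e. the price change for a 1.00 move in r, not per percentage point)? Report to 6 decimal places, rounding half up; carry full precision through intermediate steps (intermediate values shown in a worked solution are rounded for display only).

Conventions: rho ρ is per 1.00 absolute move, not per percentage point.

σ√T = 0.4381·√1.2561 = 0.491004
d₁ = (ln(S/K) + (r+σ²/2)T) / (σ√T) = (ln(191.87/210.45) + (0.0521+0.4381²/2)·1.2561) / 0.491004 = (-0.092430 + 0.185985) / 0.491004 = 0.190539
d₂ = d₁ − σ√T = 0.190539 − 0.491004 = -0.300465
e^{−rT} = 0.936653
N(d₁) = 0.575557,  N(d₂) = 0.381911
Call price V = S·N(d₁) − K·e^{−rT}·N(d₂) = 110.432037 − 75.281750 = 35.150286
ρ = K·T·e^{−rT}·N(d₂) = 94.561407

price = 35.150286
ρ = 94.561407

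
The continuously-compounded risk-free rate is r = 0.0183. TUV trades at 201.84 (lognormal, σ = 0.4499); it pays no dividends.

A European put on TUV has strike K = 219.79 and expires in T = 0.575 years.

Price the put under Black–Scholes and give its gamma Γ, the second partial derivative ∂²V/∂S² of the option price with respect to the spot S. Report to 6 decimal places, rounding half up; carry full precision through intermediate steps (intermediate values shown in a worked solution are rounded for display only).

σ√T = 0.4499·√0.575 = 0.341154
d₁ = (ln(S/K) + (r+σ²/2)T) / (σ√T) = (ln(201.84/219.79) + (0.0183+0.4499²/2)·0.575) / 0.341154 = (-0.085197 + 0.068715) / 0.341154 = -0.048312
d₂ = d₁ − σ√T = -0.048312 − 0.341154 = -0.389466
e^{−rT} = 0.989533
N(−d₁) = 0.519266,  N(−d₂) = 0.651534
Put price V = K·e^{−rT}·N(−d₂) − S·N(−d₁) = 141.701765 − 104.808703 = 36.893062
φ(d₁) = (1/√(2π))·e^{−d₁²/2} = 0.398477
Γ = φ(d₁) / (S·σ·√T) = 0.005787

price = 36.893062
Γ = 0.005787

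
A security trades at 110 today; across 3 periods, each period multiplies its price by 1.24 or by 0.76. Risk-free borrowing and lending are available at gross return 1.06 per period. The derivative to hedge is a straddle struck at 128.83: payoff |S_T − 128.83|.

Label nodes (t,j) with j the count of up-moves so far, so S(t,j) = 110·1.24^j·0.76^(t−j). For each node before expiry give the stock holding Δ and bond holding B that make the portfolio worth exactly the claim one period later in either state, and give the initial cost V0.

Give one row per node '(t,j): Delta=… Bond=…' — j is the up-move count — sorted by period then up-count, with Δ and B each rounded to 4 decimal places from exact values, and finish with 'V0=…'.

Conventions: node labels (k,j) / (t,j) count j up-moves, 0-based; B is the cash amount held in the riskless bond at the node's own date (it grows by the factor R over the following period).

Under the risk-neutral measure, an up-move has probability p* = (R−d)/(u−d) = 0.6250 and values discount at R = 1.06.
Payoffs at expiry: V(3,0)=80.5426, V(3,1)=50.0454, V(3,2)=0.2866, V(3,3)=80.8986
(2,0): S=63.5360. Δ = (V_up−V_dn)/(S_up−S_dn) = (50.0454−80.5426)/(78.7846−48.2874) = -1.0000. V = [p*·50.0454 + (1−p*)·80.5426]/1.06 = 58.0017. B = V − Δ·S = 121.5377.
(2,1): S=103.6640. Δ = (V_up−V_dn)/(S_up−S_dn) = (0.2866−50.0454)/(128.5434−78.7846) = -1.0000. V = [p*·0.2866 + (1−p*)·50.0454]/1.06 = 17.8737. B = V − Δ·S = 121.5377.
(2,2): S=169.1360. Δ = (V_up−V_dn)/(S_up−S_dn) = (80.8986−0.2866)/(209.7286−128.5434) = 0.9929. V = [p*·80.8986 + (1−p*)·0.2866]/1.06 = 47.8011. B = V − Δ·S = -120.1406.
(1,0): S=83.6000. Δ = (V_up−V_dn)/(S_up−S_dn) = (17.8737−58.0017)/(103.6640−63.5360) = -1.0000. V = [p*·17.8737 + (1−p*)·58.0017]/1.06 = 31.0582. B = V − Δ·S = 114.6582.
(1,1): S=136.4000. Δ = (V_up−V_dn)/(S_up−S_dn) = (47.8011−17.8737)/(169.1360−103.6640) = 0.4571. V = [p*·47.8011 + (1−p*)·17.8737]/1.06 = 34.5079. B = V − Δ·S = -27.8408.
(0,0): S=110.0000. Δ = (V_up−V_dn)/(S_up−S_dn) = (34.5079−31.0582)/(136.4000−83.6000) = 0.0653. V = [p*·34.5079 + (1−p*)·31.0582]/1.06 = 31.3342. B = V − Δ·S = 24.1475.
Verification: the root portfolio costs Δ(0,0)·S0 + B(0,0) = 31.3342, matching V0.

(0,0): Delta=0.0653 Bond=24.1475
(1,0): Delta=-1.0000 Bond=114.6582
(1,1): Delta=0.4571 Bond=-27.8408
(2,0): Delta=-1.0000 Bond=121.5377
(2,1): Delta=-1.0000 Bond=121.5377
(2,2): Delta=0.9929 Bond=-120.1406
V0=31.3342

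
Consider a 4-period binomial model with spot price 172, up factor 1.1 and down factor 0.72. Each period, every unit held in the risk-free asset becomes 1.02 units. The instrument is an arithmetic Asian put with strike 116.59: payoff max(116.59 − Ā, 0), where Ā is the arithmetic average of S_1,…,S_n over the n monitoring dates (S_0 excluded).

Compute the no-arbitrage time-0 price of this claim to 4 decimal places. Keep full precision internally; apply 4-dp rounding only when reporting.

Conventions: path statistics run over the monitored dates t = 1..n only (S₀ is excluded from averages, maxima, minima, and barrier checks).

price = 0.7789

Under the martingale measure an up-move has probability p* = 0.7895; value the claim as the probability-weighted average of per-path payoffs, discounted 4 periods at R = 1.02.
Enumerate all 2^4 = 16 price paths (U = up ×1.1, D = down ×0.72); each path with k up-moves has probability p*^k·(1−p*)^(4−k).
DDDD: Ā=80.8566, payoff=35.7334, prob=0.001964
UDDD: Ā=123.5310, payoff=0.0000, prob=0.007366
DUDD: Ā=107.1910, payoff=9.3990, prob=0.007366
UUDD: Ā=163.7640, payoff=0.0000, prob=0.027624
DDUD: Ā=95.4262, payoff=21.1638, prob=0.007366
UDUD: Ā=145.7900, payoff=0.0000, prob=0.027624
DUUD: Ā=129.4500, payoff=0.0000, prob=0.027624
UUUD: Ā=197.7708, payoff=0.0000, prob=0.103590
DDDU: Ā=86.9555, payoff=29.6345, prob=0.007366
UDDU: Ā=132.8487, payoff=0.0000, prob=0.027624
DUDU: Ā=116.5087, payoff=0.0813, prob=0.027624
UUDU: Ā=177.9994, payoff=0.0000, prob=0.103590
DDUU: Ā=104.7439, payoff=11.8461, prob=0.027624
UDUU: Ā=160.0254, payoff=0.0000, prob=0.103590
DUUU: Ā=143.6854, payoff=0.0000, prob=0.103590
UUUU: Ā=219.5193, payoff=0.0000, prob=0.388464
Price = Σ prob·payoff / R^4 = 0.843119 / 1.082432 = 0.7789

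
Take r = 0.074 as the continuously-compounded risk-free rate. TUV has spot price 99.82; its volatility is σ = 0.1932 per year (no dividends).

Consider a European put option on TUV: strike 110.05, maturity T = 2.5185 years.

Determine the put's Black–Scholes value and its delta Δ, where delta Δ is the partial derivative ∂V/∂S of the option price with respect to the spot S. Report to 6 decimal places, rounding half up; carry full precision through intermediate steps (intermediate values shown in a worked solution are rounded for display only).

price = 7.885164
Δ = -0.328906

σ√T = 0.1932·√2.5185 = 0.306604
d₁ = (ln(S/K) + (r+σ²/2)T) / (σ√T) = (ln(99.82/110.05) + (0.074+0.1932²/2)·2.5185) / 0.306604 = (-0.097566 + 0.233372) / 0.306604 = 0.442935
d₂ = d₁ − σ√T = 0.442935 − 0.306604 = 0.136331
e^{−rT} = 0.829967
N(−d₁) = 0.328906,  N(−d₂) = 0.445780
Put price V = K·e^{−rT}·N(−d₂) − S·N(−d₁) = 40.716588 − 32.831423 = 7.885164
Δ = −N(−d₁) = -0.328906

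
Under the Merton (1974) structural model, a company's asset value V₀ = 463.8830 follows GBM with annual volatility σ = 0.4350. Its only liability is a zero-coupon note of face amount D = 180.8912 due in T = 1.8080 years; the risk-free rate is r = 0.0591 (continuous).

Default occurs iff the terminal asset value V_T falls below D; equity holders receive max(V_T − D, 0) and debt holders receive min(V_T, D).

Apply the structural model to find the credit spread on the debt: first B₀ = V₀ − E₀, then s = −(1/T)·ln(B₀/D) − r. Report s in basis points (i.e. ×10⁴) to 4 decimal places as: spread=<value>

Equity is a call on the firm's assets struck at D = 180.8912:
d₁ = [ln(V₀/D) + (r + σ²/2)T] / (σ√T)
   = [ln(463.8830/180.8912) + (0.0591 + 0.5·0.4350²)·1.8080] / (0.4350·√1.8080)
   = [0.941737 + 0.277912] / 0.584909 = 2.085193
d₂ = d₁ − σ√T = 2.085193 − 0.584909 = 1.500284
N(d₁) = 0.981474,  N(d₂) = 0.933230,  e^(−rT) = 0.898658
E₀ = V₀·N(d₁) − D·e^(−rT)·N(d₂)
   = 463.8830·0.981474 − 180.8912·0.898658·0.933230 = 303.583999
B₀ = V₀ − E₀ = 463.8830 − 303.583999 = 160.299001
spread = −(1/T)·ln(B₀/D) − r = −(1/1.8080)·ln(160.299001/180.8912) − 0.0591 = 0.00774453
in basis points: 0.00774453 × 10⁴ = 77.4453 bp

spread=77.4453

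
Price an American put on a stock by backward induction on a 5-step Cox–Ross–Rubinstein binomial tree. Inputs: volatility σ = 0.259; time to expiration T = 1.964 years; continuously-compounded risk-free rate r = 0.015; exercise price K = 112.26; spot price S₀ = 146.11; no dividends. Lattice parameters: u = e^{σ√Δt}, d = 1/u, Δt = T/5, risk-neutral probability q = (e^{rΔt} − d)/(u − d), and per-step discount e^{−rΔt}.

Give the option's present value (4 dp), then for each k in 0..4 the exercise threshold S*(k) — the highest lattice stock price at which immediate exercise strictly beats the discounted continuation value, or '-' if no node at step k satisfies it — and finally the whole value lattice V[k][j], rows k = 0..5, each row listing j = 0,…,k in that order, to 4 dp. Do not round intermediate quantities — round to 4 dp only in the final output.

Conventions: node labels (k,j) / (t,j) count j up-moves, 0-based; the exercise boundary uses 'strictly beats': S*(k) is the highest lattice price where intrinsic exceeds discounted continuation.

price = 5.7178
boundary = - - - - 76.3295
tree:
5.7178
9.5158 1.6347
15.4460 3.1479 0.0000
24.2013 6.0617 0.0000 0.0000
35.9305 11.6728 0.0000 0.0000 0.0000
47.3673 22.4780 0.0000 0.0000 0.0000 0.0000

params: Δt=0.39280 u=1.17624 d=0.85016 q=0.47763 e^(-rΔt)=0.99413
t_5 payoffs: 47.3673 22.4780 0.0000 0.0000 0.0000 0.0000
t_4: node(4,0) S=76.3295 payoff=35.9305 vs cont=35.2710 → 35.9305 [stop]  node(4,1) S=105.6054 payoff=6.6546 vs cont=11.6728 → 11.6728 [wait]  node(4,2) S=146.1100 payoff=0.0000 vs cont=0.0000 → 0.0000 [wait]  node(4,3) S=202.1500 payoff=0.0000 vs cont=0.0000 → 0.0000 [wait]  node(4,4) S=279.6839 payoff=0.0000 vs cont=0.0000 → 0.0000 [wait]  ⇒ S*(4)=76.3295
t_3: node(3,0) S=89.7820 payoff=22.4780 vs cont=24.2013 → 24.2013 [wait]  node(3,1) S=124.2176 payoff=0.0000 vs cont=6.0617 → 6.0617 [wait]  node(3,2) S=171.8608 payoff=0.0000 vs cont=0.0000 → 0.0000 [wait]  node(3,3) S=237.7774 payoff=0.0000 vs cont=0.0000 → 0.0000 [wait]  ⇒ S*(3)=-
t_2: node(2,0) S=105.6054 payoff=6.6546 vs cont=15.4460 → 15.4460 [wait]  node(2,1) S=146.1100 payoff=0.0000 vs cont=3.1479 → 3.1479 [wait]  node(2,2) S=202.1500 payoff=0.0000 vs cont=0.0000 → 0.0000 [wait]  ⇒ S*(2)=-
t_1: node(1,0) S=124.2176 payoff=0.0000 vs cont=9.5158 → 9.5158 [wait]  node(1,1) S=171.8608 payoff=0.0000 vs cont=1.6347 → 1.6347 [wait]  ⇒ S*(1)=-
t_0: node(0,0) S=146.1100 payoff=0.0000 vs cont=5.7178 → 5.7178 [wait]  ⇒ S*(0)=-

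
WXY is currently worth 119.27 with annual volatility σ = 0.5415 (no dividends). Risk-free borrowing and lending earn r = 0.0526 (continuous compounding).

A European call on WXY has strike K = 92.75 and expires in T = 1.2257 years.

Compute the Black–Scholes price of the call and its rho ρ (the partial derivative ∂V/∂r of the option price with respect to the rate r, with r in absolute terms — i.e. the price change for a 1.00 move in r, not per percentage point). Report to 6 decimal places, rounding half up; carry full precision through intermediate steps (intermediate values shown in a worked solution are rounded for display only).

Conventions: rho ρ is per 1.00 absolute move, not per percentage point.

σ√T = 0.5415·√1.2257 = 0.599502
d₁ = (ln(S/K) + (r+σ²/2)T) / (σ√T) = (ln(119.27/92.75) + (0.0526+0.5415²/2)·1.2257) / 0.599502 = (0.251482 + 0.244173) / 0.599502 = 0.826778
d₂ = d₁ − σ√T = 0.826778 − 0.599502 = 0.227277
e^{−rT} = 0.937563
N(d₁) = 0.795819,  N(d₂) = 0.589896
Call price V = S·N(d₁) − K·e^{−rT}·N(d₂) = 94.917292 − 51.296690 = 43.620602
ρ = K·T·e^{−rT}·N(d₂) = 62.874353

price = 43.620602
ρ = 62.874353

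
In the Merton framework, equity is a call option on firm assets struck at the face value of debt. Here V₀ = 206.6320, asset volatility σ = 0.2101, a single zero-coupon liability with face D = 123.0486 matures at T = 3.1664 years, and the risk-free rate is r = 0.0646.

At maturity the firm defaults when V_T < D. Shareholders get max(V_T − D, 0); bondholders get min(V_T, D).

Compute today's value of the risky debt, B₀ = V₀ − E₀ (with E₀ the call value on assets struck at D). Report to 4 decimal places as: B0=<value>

With assets at 206.6320 and a single debt payment of 123.0486 at 3.1664 years:
d₁ = [ln(V₀/D) + (r + σ²/2)T] / (σ√T)
   = [ln(206.6320/123.0486) + (0.0646 + 0.5·0.2101²)·3.1664] / (0.2101·√3.1664)
   = [0.518360 + 0.274435] / 0.373860 = 2.120567
d₂ = d₁ − σ√T = 2.120567 − 0.373860 = 1.746707
N(d₁) = 0.983021,  N(d₂) = 0.959656,  e^(−rT) = 0.815014
E₀ = V₀·N(d₁) − D·e^(−rT)·N(d₂)
   = 206.6320·0.983021 − 123.0486·0.815014·0.959656 = 106.883144
B₀ = V₀ − E₀ = 206.6320 − 106.883144 = 99.748856

B0=99.7489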